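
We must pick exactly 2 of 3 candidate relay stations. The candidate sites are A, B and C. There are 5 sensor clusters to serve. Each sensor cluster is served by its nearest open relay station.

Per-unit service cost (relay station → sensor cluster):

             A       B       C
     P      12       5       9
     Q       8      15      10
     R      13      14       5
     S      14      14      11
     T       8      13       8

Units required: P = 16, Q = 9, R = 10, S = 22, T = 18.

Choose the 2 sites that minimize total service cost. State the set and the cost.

With exactly 2 open, each sensor cluster uses its cheapest among the chosen.
{B, C}: P→B 5·16=80, Q→C 10·9=90, R→C 5·10=50, S→C 11·22=242, T→C 8·18=144. Service cost 606.
{A, C}: service cost 652
{A, B}: service cost 734
Among all 3 size-2 choices, {B, C} is lowest.

Choose B and C; total service cost 606.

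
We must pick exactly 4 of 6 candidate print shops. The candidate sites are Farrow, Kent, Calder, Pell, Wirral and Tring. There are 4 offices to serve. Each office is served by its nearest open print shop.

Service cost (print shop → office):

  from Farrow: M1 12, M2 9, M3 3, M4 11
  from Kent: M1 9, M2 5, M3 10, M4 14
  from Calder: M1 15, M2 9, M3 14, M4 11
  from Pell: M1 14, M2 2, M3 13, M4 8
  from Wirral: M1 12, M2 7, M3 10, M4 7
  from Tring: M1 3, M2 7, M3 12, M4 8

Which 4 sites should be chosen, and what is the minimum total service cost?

Choose Farrow, Pell, Wirral and Tring; total service cost 15.

With exactly 4 open, each office uses its cheapest among the chosen.
{Farrow, Pell, Wirral, Tring}: M1→Tring 3, M2→Pell 2, M3→Farrow 3, M4→Wirral 7. Service cost 15.
{Farrow, Kent, Pell, Tring}: service cost 16
{Farrow, Calder, Pell, Tring}: service cost 16
Among all 15 size-4 choices, {Farrow, Pell, Wirral, Tring} is lowest.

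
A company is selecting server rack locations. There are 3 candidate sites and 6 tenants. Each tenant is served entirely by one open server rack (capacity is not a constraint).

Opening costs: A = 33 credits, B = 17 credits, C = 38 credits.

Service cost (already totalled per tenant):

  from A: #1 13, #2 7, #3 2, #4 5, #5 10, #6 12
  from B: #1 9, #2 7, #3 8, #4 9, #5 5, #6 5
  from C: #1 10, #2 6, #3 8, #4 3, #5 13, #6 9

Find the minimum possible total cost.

For any fixed open set, each tenant goes to its cheapest open site; total = fixed + service.
{B}: #1→B 9, #2→B 7, #3→B 8, #4→B 9, #5→B 5, #6→B 5. Service 43; fixed 17; total 60.
{A}: #1→A 13, #2→A 7, #3→A 2, #4→A 5, #5→A 10, #6→A 12. Service 49; fixed 33; total 82.
{A, B}: #1→B 9, #2→A 7, #3→A 2, #4→A 5, #5→B 5, #6→B 5. Service 33; fixed 50; total 83.
{A, B, C}: #1→B 9, #2→C 6, #3→A 2, #4→C 3, #5→B 5, #6→B 5. Service 30; fixed 88; total 118.
No other subset beats 60.

Minimum total cost: 60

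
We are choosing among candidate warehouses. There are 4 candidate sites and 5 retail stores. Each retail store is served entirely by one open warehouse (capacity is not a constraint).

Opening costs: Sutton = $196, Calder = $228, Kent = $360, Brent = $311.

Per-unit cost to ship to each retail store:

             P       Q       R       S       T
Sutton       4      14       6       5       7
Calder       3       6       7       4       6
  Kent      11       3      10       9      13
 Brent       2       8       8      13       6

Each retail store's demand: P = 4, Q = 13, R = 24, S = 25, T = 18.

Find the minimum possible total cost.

Minimum total cost: 694

For any fixed open set, each retail store goes to its cheapest open site; total = fixed + service.
{Calder}: P→Calder 3·4=12, Q→Calder 6·13=78, R→Calder 7·24=168, S→Calder 4·25=100, T→Calder 6·18=108. Service 466; fixed 228; total 694.
{Sutton}: P→Sutton 4·4=16, Q→Sutton 14·13=182, R→Sutton 6·24=144, S→Sutton 5·25=125, T→Sutton 7·18=126. Service 593; fixed 196; total 789.
{Sutton, Calder}: service 442 + fixed 424 = 866
{Sutton, Calder, Kent, Brent}: service 399 + fixed 1095 = 1494
No other subset beats 694.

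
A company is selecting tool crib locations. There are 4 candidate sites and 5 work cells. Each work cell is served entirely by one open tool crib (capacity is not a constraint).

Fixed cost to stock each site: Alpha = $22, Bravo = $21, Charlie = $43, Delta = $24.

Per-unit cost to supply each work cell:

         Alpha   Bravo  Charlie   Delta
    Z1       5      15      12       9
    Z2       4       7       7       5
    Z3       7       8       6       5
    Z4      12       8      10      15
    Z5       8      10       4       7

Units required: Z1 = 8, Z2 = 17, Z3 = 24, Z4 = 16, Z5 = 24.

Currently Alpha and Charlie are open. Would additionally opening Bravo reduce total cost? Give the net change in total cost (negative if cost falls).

Current service cost with {Alpha, Charlie}: 508.
Adding Bravo: each work cell re-picks its cheapest; new service cost 476, saving 32.
Extra fixed cost: 21. Net change = 21 − 32 = -11.
(Totals: 573 → 562.)

Yes — net change −11 (cost falls by 11).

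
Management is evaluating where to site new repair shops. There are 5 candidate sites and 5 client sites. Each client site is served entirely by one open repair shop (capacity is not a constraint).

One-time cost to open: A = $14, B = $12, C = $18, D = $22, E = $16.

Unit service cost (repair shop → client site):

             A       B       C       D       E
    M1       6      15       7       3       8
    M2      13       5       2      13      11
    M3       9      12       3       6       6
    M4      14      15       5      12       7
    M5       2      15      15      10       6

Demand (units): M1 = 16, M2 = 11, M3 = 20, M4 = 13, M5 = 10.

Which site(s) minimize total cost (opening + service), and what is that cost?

Open A, C and D; minimum total cost 269.

For any fixed open set, each client site goes to its cheapest open site; total = fixed + service.
{A, C, D}: M1→D 3·16=48, M2→C 2·11=22, M3→C 3·20=60, M4→C 5·13=65, M5→A 2·10=20. Service 215; fixed 54; total 269.
{A, B, C, D}: service 215 + fixed 66 = 281
{A, C, D, E}: service 215 + fixed 70 = 285
{A, B, C, D, E}: M1→D 3·16=48, M2→C 2·11=22, M3→C 3·20=60, M4→C 5·13=65, M5→A 2·10=20. Service 215; fixed 82; total 297.
No other subset beats 269.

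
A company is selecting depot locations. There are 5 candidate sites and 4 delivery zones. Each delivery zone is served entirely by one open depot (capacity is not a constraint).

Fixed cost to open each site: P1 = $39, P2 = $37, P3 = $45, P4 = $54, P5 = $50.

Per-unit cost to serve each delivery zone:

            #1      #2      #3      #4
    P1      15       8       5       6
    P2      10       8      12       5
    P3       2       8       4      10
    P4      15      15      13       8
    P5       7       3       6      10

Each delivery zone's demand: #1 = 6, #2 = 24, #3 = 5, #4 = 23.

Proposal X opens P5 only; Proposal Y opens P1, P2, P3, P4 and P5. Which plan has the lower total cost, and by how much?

Proposal X is cheaper by 20.

Proposal X: {P5}: #1→P5 7·6=42, #2→P5 3·24=72, #3→P5 6·5=30, #4→P5 10·23=230. Service 374; fixed 50; total 424.
Proposal Y: {P1, P2, P3, P4, P5}: #1→P3 2·6=12, #2→P5 3·24=72, #3→P3 4·5=20, #4→P2 5·23=115. Service 219; fixed 225; total 444.
Difference: |424 − 444| = 20.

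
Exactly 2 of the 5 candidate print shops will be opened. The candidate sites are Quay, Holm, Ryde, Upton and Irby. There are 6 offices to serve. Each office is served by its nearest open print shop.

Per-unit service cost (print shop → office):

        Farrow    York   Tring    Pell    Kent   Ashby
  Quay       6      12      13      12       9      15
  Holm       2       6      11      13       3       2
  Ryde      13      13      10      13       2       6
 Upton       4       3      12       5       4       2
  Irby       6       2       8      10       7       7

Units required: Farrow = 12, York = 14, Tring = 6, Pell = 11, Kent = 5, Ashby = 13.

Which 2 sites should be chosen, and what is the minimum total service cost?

Choose Upton and Irby; total service cost 225.

With exactly 2 open, each office uses its cheapest among the chosen.
{Upton, Irby}: Farrow→Upton 4·12=48, York→Irby 2·14=28, Tring→Irby 8·6=48, Pell→Upton 5·11=55, Kent→Upton 4·5=20, Ashby→Upton 2·13=26. Service cost 225.
{Holm, Upton}: service cost 228
{Ryde, Upton}: service cost 241
Among all 10 size-2 choices, {Upton, Irby} is lowest.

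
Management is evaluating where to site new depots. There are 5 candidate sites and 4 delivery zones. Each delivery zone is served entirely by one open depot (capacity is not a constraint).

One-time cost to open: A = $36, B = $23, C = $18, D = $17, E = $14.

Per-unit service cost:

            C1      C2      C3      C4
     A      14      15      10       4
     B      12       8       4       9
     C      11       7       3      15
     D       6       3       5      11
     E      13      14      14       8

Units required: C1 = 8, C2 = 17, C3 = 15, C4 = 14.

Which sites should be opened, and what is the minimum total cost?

Open A, C and D; minimum total cost 271.

For any fixed open set, each delivery zone goes to its cheapest open site; total = fixed + service.
{A, C, D}: C1→D 6·8=48, C2→D 3·17=51, C3→C 3·15=45, C4→A 4·14=56. Service 200; fixed 71; total 271.
{A, D}: service 230 + fixed 53 = 283
{A, C, D, E}: service 200 + fixed 85 = 285
{A, B, C, D, E}: service 200 + fixed 108 = 308
No other subset beats 271.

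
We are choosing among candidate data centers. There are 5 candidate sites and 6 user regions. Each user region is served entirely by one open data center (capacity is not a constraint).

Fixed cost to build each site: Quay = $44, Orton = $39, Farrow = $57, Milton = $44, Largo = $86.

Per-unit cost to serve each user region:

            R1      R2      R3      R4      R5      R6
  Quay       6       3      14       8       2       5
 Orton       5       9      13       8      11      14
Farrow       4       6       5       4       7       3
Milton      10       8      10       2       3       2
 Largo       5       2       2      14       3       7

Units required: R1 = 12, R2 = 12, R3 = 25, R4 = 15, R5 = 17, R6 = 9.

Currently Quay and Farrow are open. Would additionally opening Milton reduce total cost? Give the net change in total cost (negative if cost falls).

No — net change +5 (cost rises by 5).

Current service cost with {Quay, Farrow}: 330.
Adding Milton: each user region re-picks its cheapest; new service cost 291, saving 39.
Extra fixed cost: 44. Net change = 44 − 39 = 5.
(Totals: 431 → 436.)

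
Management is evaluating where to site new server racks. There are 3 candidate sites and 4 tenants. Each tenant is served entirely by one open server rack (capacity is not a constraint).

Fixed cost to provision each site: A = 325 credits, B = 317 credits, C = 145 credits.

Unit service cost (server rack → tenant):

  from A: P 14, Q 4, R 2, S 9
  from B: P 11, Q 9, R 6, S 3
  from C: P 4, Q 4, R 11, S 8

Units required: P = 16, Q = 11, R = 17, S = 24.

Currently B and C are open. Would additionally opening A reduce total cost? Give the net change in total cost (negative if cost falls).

No — net change +257 (cost rises by 257).

Current service cost with {B, C}: 282.
Adding A: each tenant re-picks its cheapest; new service cost 214, saving 68.
Extra fixed cost: 325. Net change = 325 − 68 = 257.
(Totals: 744 → 1001.)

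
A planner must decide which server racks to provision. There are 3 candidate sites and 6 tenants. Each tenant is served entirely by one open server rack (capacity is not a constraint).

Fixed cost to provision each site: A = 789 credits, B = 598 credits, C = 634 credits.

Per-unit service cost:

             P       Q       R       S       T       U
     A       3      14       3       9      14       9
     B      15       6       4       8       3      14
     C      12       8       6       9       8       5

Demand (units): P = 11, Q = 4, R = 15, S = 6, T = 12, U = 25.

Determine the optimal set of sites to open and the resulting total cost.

For any fixed open set, each tenant goes to its cheapest open site; total = fixed + service.
{C}: P→C 12·11=132, Q→C 8·4=32, R→C 6·15=90, S→C 9·6=54, T→C 8·12=96, U→C 5·25=125. Service 529; fixed 634; total 1163.
{B}: service 683 + fixed 598 = 1281
{A}: service 581 + fixed 789 = 1370
{A, B, C}: P→A 3·11=33, Q→B 6·4=24, R→A 3·15=45, S→B 8·6=48, T→B 3·12=36, U→C 5·25=125. Service 311; fixed 2021; total 2332.
No other subset beats 1163.

Open C only; minimum total cost 1163.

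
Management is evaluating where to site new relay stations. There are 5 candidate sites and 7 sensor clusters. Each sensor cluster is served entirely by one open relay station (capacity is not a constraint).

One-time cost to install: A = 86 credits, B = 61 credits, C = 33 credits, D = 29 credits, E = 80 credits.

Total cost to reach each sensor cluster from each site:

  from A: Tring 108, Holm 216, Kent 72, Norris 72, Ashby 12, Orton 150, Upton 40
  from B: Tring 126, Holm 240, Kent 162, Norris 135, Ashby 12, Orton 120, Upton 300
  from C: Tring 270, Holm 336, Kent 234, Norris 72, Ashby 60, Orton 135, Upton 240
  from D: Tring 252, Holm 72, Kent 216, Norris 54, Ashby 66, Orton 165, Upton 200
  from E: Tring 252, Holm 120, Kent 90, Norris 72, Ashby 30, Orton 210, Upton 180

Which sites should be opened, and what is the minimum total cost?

Open A and D; minimum total cost 623.

For any fixed open set, each sensor cluster goes to its cheapest open site; total = fixed + service.
{A, D}: Tring→A 108, Holm→D 72, Kent→A 72, Norris→D 54, Ashby→A 12, Orton→A 150, Upton→A 40. Service 508; fixed 115; total 623.
{A, C, D}: Tring→A 108, Holm→D 72, Kent→A 72, Norris→D 54, Ashby→A 12, Orton→C 135, Upton→A 40. Service 493; fixed 148; total 641.
{A, B, D}: service 478 + fixed 176 = 654
{A, B, C, D, E}: Tring→A 108, Holm→D 72, Kent→A 72, Norris→D 54, Ashby→A 12, Orton→B 120, Upton→A 40. Service 478; fixed 289; total 767.
No other subset beats 623.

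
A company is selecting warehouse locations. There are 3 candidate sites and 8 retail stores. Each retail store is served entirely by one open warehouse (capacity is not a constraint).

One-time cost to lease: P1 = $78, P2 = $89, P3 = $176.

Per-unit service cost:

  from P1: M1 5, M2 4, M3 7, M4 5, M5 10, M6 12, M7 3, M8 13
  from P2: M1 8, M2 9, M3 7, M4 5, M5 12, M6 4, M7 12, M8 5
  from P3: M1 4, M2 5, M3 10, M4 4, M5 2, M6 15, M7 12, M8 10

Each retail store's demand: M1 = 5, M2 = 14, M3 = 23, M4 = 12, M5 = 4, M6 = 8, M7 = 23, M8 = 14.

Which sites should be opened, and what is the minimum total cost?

Open P1 and P2; minimum total cost 680.

For any fixed open set, each retail store goes to its cheapest open site; total = fixed + service.
{P1, P2}: M1→P1 5·5=25, M2→P1 4·14=56, M3→P1 7·23=161, M4→P1 5·12=60, M5→P1 10·4=40, M6→P2 4·8=32, M7→P1 3·23=69, M8→P2 5·14=70. Service 513; fixed 167; total 680.
{P1}: service 689 + fixed 78 = 767
{P1, P2, P3}: M1→P3 4·5=20, M2→P1 4·14=56, M3→P1 7·23=161, M4→P3 4·12=48, M5→P3 2·4=8, M6→P2 4·8=32, M7→P1 3·23=69, M8→P2 5·14=70. Service 464; fixed 343; total 807.
No other subset beats 680.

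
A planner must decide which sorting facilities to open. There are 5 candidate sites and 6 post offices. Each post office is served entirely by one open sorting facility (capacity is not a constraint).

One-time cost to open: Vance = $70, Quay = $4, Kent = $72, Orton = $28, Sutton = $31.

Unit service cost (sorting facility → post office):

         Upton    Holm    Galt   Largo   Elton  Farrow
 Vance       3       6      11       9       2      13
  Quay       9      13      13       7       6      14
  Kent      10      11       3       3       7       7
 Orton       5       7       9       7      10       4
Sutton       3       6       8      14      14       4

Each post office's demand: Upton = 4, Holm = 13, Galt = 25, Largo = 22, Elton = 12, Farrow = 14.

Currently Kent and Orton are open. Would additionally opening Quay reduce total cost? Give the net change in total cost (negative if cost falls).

Current service cost with {Kent, Orton}: 392.
Adding Quay: each post office re-picks its cheapest; new service cost 380, saving 12.
Extra fixed cost: 4. Net change = 4 − 12 = -8.
(Totals: 492 → 484.)

Yes — net change −8 (cost falls by 8).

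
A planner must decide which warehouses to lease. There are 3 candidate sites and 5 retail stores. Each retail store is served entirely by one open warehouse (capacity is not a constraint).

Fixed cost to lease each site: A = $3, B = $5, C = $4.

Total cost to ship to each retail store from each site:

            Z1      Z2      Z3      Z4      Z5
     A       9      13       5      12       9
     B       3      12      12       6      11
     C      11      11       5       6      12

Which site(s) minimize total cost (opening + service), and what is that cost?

For any fixed open set, each retail store goes to its cheapest open site; total = fixed + service.
{A, B}: Z1→B 3, Z2→B 12, Z3→A 5, Z4→B 6, Z5→A 9. Service 35; fixed 8; total 43.
{B, C}: Z1→B 3, Z2→C 11, Z3→C 5, Z4→B 6, Z5→B 11. Service 36; fixed 9; total 45.
{A, B, C}: Z1→B 3, Z2→C 11, Z3→A 5, Z4→B 6, Z5→A 9. Service 34; fixed 12; total 46.
{A}: Z1→A 9, Z2→A 13, Z3→A 5, Z4→A 12, Z5→A 9. Service 48; fixed 3; total 51.
(All 7 nonempty subsets were checked; A and B is lowest.)

Open A and B; minimum total cost 43.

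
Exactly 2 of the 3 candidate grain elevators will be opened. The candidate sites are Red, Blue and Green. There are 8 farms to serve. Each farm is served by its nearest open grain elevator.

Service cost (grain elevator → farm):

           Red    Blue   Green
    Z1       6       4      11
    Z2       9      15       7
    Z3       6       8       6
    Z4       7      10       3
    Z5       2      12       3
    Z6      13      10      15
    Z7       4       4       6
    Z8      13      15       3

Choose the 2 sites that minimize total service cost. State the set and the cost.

With exactly 2 open, each farm uses its cheapest among the chosen.
{Blue, Green}: Z1→Blue 4, Z2→Green 7, Z3→Green 6, Z4→Green 3, Z5→Green 3, Z6→Blue 10, Z7→Blue 4, Z8→Green 3. Service cost 40.
{Red, Green}: service cost 44
{Red, Blue}: service cost 55
Among all 3 size-2 choices, {Blue, Green} is lowest.

Choose Blue and Green; total service cost 40.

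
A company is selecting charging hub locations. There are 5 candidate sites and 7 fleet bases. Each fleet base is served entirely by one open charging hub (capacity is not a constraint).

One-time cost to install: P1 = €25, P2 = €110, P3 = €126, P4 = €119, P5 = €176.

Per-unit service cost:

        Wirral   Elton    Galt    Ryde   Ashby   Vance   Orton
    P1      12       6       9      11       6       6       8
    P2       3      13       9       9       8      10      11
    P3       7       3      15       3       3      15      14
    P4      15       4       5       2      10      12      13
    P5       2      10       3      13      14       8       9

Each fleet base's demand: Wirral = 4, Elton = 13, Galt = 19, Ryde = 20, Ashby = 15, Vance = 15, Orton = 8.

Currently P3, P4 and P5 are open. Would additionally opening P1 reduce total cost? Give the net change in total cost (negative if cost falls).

Yes — net change −13 (cost falls by 13).

Current service cost with {P3, P4, P5}: 381.
Adding P1: each fleet base re-picks its cheapest; new service cost 343, saving 38.
Extra fixed cost: 25. Net change = 25 − 38 = -13.
(Totals: 802 → 789.)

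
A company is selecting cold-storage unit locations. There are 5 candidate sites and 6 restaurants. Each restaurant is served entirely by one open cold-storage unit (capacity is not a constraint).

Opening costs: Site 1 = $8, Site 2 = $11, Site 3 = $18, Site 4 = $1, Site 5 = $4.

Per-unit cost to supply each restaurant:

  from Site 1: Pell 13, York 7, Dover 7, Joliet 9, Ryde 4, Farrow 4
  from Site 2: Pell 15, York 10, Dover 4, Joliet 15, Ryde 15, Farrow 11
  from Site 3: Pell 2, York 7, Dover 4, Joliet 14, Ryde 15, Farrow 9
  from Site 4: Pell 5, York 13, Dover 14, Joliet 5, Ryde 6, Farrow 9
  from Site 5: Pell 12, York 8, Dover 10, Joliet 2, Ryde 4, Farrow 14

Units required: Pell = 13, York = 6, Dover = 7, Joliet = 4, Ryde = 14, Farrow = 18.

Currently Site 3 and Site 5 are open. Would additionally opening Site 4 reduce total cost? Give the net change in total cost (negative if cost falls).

Current service cost with {Site 3, Site 5}: 322.
Adding Site 4: each restaurant re-picks its cheapest; new service cost 322, saving 0.
Extra fixed cost: 1. Net change = 1 − 0 = 1.
(Totals: 344 → 345.)

No — net change +1 (cost rises by 1).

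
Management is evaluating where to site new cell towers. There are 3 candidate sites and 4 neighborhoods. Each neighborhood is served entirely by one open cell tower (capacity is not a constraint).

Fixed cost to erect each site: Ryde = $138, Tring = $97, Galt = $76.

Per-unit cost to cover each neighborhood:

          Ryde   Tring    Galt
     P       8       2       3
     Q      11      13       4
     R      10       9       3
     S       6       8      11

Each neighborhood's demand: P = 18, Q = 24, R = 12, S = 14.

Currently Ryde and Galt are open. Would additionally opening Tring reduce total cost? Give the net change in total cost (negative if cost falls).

No — net change +79 (cost rises by 79).

Current service cost with {Ryde, Galt}: 270.
Adding Tring: each neighborhood re-picks its cheapest; new service cost 252, saving 18.
Extra fixed cost: 97. Net change = 97 − 18 = 79.
(Totals: 484 → 563.)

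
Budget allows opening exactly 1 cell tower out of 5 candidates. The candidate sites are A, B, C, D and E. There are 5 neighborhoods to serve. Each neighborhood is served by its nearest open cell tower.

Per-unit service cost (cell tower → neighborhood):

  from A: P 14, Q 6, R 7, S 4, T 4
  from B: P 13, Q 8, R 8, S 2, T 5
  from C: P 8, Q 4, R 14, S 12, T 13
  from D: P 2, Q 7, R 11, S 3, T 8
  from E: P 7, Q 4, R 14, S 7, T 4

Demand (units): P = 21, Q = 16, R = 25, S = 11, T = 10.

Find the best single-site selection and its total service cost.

With exactly 1 open, each neighborhood uses its cheapest among the chosen.
{D}: P→D 2·21=42, Q→D 7·16=112, R→D 11·25=275, S→D 3·11=33, T→D 8·10=80. Service cost 542.
{A}: service cost 649
{B}: service cost 673
Among all 5 size-1 choices, {D} is lowest.

Choose D only; total service cost 542.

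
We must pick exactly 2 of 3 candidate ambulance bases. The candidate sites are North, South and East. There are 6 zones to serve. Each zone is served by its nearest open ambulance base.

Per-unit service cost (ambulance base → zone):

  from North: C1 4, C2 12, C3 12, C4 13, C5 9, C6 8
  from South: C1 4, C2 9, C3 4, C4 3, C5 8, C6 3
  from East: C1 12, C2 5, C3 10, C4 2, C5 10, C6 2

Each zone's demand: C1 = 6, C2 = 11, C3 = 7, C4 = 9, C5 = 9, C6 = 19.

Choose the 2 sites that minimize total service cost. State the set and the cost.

With exactly 2 open, each zone uses its cheapest among the chosen.
{South, East}: C1→South 4·6=24, C2→East 5·11=55, C3→South 4·7=28, C4→East 2·9=18, C5→South 8·9=72, C6→East 2·19=38. Service cost 235.
{North, East}: service cost 286
{North, South}: service cost 307
Among all 3 size-2 choices, {South, East} is lowest.

Choose South and East; total service cost 235.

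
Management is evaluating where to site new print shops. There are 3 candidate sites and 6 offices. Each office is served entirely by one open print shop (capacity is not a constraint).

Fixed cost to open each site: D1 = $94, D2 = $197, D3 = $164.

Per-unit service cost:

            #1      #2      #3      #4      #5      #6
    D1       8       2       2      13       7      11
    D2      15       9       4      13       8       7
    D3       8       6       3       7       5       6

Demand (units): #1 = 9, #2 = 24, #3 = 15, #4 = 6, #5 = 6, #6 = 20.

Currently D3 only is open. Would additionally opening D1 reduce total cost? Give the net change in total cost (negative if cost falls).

Current service cost with {D3}: 453.
Adding D1: each office re-picks its cheapest; new service cost 342, saving 111.
Extra fixed cost: 94. Net change = 94 − 111 = -17.
(Totals: 617 → 600.)

Yes — net change −17 (cost falls by 17).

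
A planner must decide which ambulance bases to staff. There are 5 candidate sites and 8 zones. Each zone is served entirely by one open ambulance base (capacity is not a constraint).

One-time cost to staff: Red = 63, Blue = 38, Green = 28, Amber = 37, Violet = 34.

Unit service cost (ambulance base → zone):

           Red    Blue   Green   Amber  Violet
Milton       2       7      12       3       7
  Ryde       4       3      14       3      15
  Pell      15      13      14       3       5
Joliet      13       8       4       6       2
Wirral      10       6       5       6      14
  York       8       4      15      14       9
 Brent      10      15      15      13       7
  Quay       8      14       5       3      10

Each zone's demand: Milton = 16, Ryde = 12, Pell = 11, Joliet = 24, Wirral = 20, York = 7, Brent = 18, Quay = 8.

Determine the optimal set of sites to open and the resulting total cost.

For any fixed open set, each zone goes to its cheapest open site; total = fixed + service.
{Amber, Violet}: Milton→Amber 3·16=48, Ryde→Amber 3·12=36, Pell→Amber 3·11=33, Joliet→Violet 2·24=48, Wirral→Amber 6·20=120, York→Violet 9·7=63, Brent→Violet 7·18=126, Quay→Amber 3·8=24. Service 498; fixed 71; total 569.
{Blue, Amber, Violet}: Milton→Amber 3·16=48, Ryde→Blue 3·12=36, Pell→Amber 3·11=33, Joliet→Violet 2·24=48, Wirral→Blue 6·20=120, York→Blue 4·7=28, Brent→Violet 7·18=126, Quay→Amber 3·8=24. Service 463; fixed 109; total 572.
{Green, Amber, Violet}: service 478 + fixed 99 = 577
{Red, Blue, Green, Amber, Violet}: service 427 + fixed 200 = 627
No other subset beats 569.

Open Amber and Violet; minimum total cost 569.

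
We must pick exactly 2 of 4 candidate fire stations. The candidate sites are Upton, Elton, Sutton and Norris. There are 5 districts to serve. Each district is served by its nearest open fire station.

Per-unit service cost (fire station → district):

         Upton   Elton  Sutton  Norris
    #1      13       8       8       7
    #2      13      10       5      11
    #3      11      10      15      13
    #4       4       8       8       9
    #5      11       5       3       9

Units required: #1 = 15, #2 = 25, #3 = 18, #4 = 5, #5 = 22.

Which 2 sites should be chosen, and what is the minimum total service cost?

With exactly 2 open, each district uses its cheapest among the chosen.
{Upton, Sutton}: #1→Sutton 8·15=120, #2→Sutton 5·25=125, #3→Upton 11·18=198, #4→Upton 4·5=20, #5→Sutton 3·22=66. Service cost 529.
{Elton, Sutton}: service cost 531
{Sutton, Norris}: service cost 570
Among all 6 size-2 choices, {Upton, Sutton} is lowest.

Choose Upton and Sutton; total service cost 529.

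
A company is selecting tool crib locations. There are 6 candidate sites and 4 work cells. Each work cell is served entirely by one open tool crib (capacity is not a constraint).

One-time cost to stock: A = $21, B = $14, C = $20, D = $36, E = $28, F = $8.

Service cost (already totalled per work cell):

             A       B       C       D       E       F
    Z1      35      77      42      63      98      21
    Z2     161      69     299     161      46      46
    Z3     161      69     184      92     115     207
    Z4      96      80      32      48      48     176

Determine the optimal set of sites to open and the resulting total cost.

Open B, C and F; minimum total cost 210.

For any fixed open set, each work cell goes to its cheapest open site; total = fixed + service.
{B, C, F}: Z1→F 21, Z2→F 46, Z3→B 69, Z4→C 32. Service 168; fixed 42; total 210.
{A, B, C, F}: Z1→F 21, Z2→F 46, Z3→B 69, Z4→C 32. Service 168; fixed 63; total 231.
{B, E, F}: Z1→F 21, Z2→E 46, Z3→B 69, Z4→E 48. Service 184; fixed 50; total 234.
{A, B, C, D, E, F}: service 168 + fixed 127 = 295
No other subset beats 210.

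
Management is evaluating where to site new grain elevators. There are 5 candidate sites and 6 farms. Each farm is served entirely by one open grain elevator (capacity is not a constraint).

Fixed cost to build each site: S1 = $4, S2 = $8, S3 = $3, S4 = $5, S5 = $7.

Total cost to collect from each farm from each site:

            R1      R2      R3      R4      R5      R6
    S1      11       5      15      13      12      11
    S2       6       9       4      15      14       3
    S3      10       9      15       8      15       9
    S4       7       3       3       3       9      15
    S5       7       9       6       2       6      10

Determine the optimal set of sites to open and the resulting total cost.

For any fixed open set, each farm goes to its cheapest open site; total = fixed + service.
{S2, S4}: R1→S2 6, R2→S4 3, R3→S4 3, R4→S4 3, R5→S4 9, R6→S2 3. Service 27; fixed 13; total 40.
{S3, S4}: service 34 + fixed 8 = 42
{S2, S3, S4}: service 27 + fixed 16 = 43
{S1, S2, S3, S4, S5}: R1→S2 6, R2→S4 3, R3→S4 3, R4→S5 2, R5→S5 6, R6→S2 3. Service 23; fixed 27; total 50.
No other subset beats 40.

Open S2 and S4; minimum total cost 40.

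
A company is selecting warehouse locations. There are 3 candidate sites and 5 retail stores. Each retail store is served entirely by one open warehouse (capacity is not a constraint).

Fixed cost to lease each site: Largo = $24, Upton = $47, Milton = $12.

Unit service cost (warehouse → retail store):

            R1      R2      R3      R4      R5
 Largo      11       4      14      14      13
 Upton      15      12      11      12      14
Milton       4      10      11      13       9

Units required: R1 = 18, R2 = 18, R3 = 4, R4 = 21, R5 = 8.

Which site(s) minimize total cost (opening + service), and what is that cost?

For any fixed open set, each retail store goes to its cheapest open site; total = fixed + service.
{Largo, Milton}: R1→Milton 4·18=72, R2→Largo 4·18=72, R3→Milton 11·4=44, R4→Milton 13·21=273, R5→Milton 9·8=72. Service 533; fixed 36; total 569.
{Largo, Upton, Milton}: service 512 + fixed 83 = 595
{Milton}: service 641 + fixed 12 = 653
(All 7 nonempty subsets were checked; Largo and Milton is lowest.)

Open Largo and Milton; minimum total cost 569.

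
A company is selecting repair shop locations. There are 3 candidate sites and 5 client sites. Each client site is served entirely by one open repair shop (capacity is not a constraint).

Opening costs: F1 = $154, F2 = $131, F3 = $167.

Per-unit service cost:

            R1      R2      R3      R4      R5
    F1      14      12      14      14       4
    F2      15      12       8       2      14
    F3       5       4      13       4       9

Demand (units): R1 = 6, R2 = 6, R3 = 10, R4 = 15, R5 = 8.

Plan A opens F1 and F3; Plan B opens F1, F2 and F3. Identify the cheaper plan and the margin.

Plan A: {F1, F3}: R1→F3 5·6=30, R2→F3 4·6=24, R3→F3 13·10=130, R4→F3 4·15=60, R5→F1 4·8=32. Service 276; fixed 321; total 597.
Plan B: {F1, F2, F3}: R1→F3 5·6=30, R2→F3 4·6=24, R3→F2 8·10=80, R4→F2 2·15=30, R5→F1 4·8=32. Service 196; fixed 452; total 648.
Difference: |597 − 648| = 51.

Plan A is cheaper by 51.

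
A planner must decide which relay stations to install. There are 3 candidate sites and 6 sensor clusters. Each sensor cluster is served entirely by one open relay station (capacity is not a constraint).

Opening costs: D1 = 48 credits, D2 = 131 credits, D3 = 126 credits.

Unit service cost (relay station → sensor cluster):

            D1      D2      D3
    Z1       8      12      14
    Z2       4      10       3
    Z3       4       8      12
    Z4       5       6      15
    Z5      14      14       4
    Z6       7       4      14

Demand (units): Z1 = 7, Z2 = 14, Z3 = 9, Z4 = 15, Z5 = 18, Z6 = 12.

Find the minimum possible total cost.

For any fixed open set, each sensor cluster goes to its cheapest open site; total = fixed + service.
{D1, D3}: Z1→D1 8·7=56, Z2→D3 3·14=42, Z3→D1 4·9=36, Z4→D1 5·15=75, Z5→D3 4·18=72, Z6→D1 7·12=84. Service 365; fixed 174; total 539.
{D1}: Z1→D1 8·7=56, Z2→D1 4·14=56, Z3→D1 4·9=36, Z4→D1 5·15=75, Z5→D1 14·18=252, Z6→D1 7·12=84. Service 559; fixed 48; total 607.
{D1, D2, D3}: service 329 + fixed 305 = 634
No other subset beats 539.

Minimum total cost: 539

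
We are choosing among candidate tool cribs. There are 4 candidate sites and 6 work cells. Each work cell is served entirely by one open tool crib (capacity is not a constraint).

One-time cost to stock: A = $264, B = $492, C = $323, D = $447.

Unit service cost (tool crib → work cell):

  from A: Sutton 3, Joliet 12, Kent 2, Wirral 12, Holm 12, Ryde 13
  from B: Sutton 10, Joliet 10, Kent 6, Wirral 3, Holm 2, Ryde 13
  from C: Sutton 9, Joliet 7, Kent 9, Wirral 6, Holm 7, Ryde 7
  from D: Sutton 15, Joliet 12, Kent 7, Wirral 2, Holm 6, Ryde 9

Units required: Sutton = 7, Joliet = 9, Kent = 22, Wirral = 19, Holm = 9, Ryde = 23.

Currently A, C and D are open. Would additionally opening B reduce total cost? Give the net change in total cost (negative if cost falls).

No — net change +456 (cost rises by 456).

Current service cost with {A, C, D}: 381.
Adding B: each work cell re-picks its cheapest; new service cost 345, saving 36.
Extra fixed cost: 492. Net change = 492 − 36 = 456.
(Totals: 1415 → 1871.)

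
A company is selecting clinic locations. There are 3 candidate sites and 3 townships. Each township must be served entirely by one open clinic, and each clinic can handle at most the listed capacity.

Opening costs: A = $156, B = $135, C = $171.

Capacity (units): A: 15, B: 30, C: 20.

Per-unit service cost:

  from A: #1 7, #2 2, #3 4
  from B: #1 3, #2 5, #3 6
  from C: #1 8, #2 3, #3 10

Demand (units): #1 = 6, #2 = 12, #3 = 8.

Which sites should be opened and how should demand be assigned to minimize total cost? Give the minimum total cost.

Minimum total cost: 261

Open {B}: #1→B 3·6=18, #2→B 5·12=60, #3→B 6·8=48.
Loads: B carries 26/30. Service 126; fixed 135; total 261.
Next best feasible plan costs 381.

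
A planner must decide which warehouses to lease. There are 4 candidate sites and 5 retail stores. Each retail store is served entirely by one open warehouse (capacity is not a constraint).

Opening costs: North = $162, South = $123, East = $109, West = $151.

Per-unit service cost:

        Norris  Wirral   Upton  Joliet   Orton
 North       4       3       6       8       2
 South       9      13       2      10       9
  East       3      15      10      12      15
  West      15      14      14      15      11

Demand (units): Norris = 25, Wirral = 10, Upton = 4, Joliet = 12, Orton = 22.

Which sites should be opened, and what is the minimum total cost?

For any fixed open set, each retail store goes to its cheapest open site; total = fixed + service.
{North}: Norris→North 4·25=100, Wirral→North 3·10=30, Upton→North 6·4=24, Joliet→North 8·12=96, Orton→North 2·22=44. Service 294; fixed 162; total 456.
{North, East}: Norris→East 3·25=75, Wirral→North 3·10=30, Upton→North 6·4=24, Joliet→North 8·12=96, Orton→North 2·22=44. Service 269; fixed 271; total 540.
{North, South}: service 278 + fixed 285 = 563
{North, South, East, West}: service 253 + fixed 545 = 798
No other subset beats 456.

Open North only; minimum total cost 456.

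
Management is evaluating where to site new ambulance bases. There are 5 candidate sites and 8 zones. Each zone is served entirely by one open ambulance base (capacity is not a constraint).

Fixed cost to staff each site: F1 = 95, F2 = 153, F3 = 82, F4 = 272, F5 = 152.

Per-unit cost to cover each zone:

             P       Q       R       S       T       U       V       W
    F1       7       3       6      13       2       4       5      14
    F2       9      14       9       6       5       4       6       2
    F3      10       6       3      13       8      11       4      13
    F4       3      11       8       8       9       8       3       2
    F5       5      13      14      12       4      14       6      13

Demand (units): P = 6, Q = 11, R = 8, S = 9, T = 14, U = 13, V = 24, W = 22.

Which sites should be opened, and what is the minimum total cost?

Open F1 and F2; minimum total cost 669.

For any fixed open set, each zone goes to its cheapest open site; total = fixed + service.
{F1, F2}: P→F1 7·6=42, Q→F1 3·11=33, R→F1 6·8=48, S→F2 6·9=54, T→F1 2·14=28, U→F1 4·13=52, V→F1 5·24=120, W→F2 2·22=44. Service 421; fixed 248; total 669.
{F2, F3}: service 460 + fixed 235 = 695
{F1, F2, F3}: service 373 + fixed 330 = 703
{F1, F2, F3, F4, F5}: P→F4 3·6=18, Q→F1 3·11=33, R→F3 3·8=24, S→F2 6·9=54, T→F1 2·14=28, U→F1 4·13=52, V→F4 3·24=72, W→F2 2·22=44. Service 325; fixed 754; total 1079.
No other subset beats 669.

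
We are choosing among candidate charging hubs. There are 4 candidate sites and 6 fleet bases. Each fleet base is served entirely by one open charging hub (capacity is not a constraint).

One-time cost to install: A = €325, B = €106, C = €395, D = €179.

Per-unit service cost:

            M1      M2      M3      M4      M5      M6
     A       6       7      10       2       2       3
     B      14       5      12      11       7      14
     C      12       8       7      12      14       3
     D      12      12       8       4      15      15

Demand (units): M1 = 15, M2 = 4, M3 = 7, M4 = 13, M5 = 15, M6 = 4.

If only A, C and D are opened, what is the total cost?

Total cost: 1134

Each fleet base is assigned to its cheapest site among the open ones.
{A, C, D}: M1→A 6·15=90, M2→A 7·4=28, M3→C 7·7=49, M4→A 2·13=26, M5→A 2·15=30, M6→A 3·4=12. Service 235; fixed 899; total 1134.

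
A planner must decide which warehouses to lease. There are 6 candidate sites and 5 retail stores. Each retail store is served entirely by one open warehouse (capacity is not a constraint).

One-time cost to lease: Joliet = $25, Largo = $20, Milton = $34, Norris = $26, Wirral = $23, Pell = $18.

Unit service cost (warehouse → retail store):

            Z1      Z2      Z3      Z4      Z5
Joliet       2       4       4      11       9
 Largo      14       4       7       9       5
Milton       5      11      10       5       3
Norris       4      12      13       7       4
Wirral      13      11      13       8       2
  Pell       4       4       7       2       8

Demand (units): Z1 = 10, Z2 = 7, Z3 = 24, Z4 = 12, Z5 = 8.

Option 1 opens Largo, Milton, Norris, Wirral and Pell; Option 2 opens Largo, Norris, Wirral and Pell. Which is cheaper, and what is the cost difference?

Option 2 is cheaper by 34.

Option 1: {Largo, Milton, Norris, Wirral, Pell}: Z1→Norris 4·10=40, Z2→Largo 4·7=28, Z3→Largo 7·24=168, Z4→Pell 2·12=24, Z5→Wirral 2·8=16. Service 276; fixed 121; total 397.
Option 2: {Largo, Norris, Wirral, Pell}: Z1→Norris 4·10=40, Z2→Largo 4·7=28, Z3→Largo 7·24=168, Z4→Pell 2·12=24, Z5→Wirral 2·8=16. Service 276; fixed 87; total 363.
Difference: |397 − 363| = 34.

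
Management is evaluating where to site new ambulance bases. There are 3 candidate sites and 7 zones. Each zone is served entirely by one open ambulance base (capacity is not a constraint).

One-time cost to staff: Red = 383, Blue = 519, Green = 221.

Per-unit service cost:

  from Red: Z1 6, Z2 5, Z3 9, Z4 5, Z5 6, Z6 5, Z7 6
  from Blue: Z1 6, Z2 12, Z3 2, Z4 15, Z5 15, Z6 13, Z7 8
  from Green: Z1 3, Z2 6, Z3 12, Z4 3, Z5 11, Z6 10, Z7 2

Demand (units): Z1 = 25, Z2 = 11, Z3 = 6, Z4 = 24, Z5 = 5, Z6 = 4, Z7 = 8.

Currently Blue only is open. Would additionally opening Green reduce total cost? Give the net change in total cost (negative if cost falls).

Yes — net change −288 (cost falls by 288).

Current service cost with {Blue}: 845.
Adding Green: each zone re-picks its cheapest; new service cost 336, saving 509.
Extra fixed cost: 221. Net change = 221 − 509 = -288.
(Totals: 1364 → 1076.)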